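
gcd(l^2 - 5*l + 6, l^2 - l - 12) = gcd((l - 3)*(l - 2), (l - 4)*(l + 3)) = 1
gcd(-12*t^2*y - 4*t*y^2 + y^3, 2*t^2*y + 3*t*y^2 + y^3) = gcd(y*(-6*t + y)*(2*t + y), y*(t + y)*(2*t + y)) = 2*t*y + y^2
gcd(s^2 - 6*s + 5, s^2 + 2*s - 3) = s - 1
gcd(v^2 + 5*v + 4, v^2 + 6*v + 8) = v + 4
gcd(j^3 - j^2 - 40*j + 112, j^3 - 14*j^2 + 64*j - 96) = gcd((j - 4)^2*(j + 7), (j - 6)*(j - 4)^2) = j^2 - 8*j + 16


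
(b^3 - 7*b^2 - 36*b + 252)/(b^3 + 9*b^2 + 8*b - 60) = (b^2 - 13*b + 42)/(b^2 + 3*b - 10)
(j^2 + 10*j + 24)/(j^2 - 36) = (j + 4)/(j - 6)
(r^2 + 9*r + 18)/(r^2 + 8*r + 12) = (r + 3)/(r + 2)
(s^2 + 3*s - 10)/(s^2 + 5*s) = (s - 2)/s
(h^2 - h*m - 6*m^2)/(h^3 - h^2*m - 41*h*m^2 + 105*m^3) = (h + 2*m)/(h^2 + 2*h*m - 35*m^2)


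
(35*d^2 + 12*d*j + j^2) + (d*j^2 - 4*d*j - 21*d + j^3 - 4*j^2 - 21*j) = 35*d^2 + d*j^2 + 8*d*j - 21*d + j^3 - 3*j^2 - 21*j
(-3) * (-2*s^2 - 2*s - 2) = 6*s^2 + 6*s + 6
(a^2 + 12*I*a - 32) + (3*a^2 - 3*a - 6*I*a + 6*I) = 4*a^2 - 3*a + 6*I*a - 32 + 6*I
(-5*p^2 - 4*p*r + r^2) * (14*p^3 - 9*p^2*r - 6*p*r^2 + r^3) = -70*p^5 - 11*p^4*r + 80*p^3*r^2 + 10*p^2*r^3 - 10*p*r^4 + r^5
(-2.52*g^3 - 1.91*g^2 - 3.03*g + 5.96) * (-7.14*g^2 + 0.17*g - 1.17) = 17.9928*g^5 + 13.209*g^4 + 24.2579*g^3 - 40.8348*g^2 + 4.5583*g - 6.9732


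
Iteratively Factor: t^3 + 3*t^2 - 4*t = (t + 4)*(t^2 - t) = (t - 1)*(t + 4)*(t)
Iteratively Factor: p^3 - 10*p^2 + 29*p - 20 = (p - 4)*(p^2 - 6*p + 5) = (p - 4)*(p - 1)*(p - 5)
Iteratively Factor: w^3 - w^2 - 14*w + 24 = (w - 2)*(w^2 + w - 12) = (w - 2)*(w + 4)*(w - 3)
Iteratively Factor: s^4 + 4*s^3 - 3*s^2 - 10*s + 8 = (s - 1)*(s^3 + 5*s^2 + 2*s - 8) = (s - 1)*(s + 2)*(s^2 + 3*s - 4) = (s - 1)*(s + 2)*(s + 4)*(s - 1)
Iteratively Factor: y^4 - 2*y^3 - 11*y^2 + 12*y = (y + 3)*(y^3 - 5*y^2 + 4*y) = y*(y + 3)*(y^2 - 5*y + 4) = y*(y - 4)*(y + 3)*(y - 1)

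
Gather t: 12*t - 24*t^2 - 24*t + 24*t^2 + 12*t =0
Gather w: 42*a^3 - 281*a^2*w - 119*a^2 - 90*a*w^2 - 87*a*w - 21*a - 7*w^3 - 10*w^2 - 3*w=42*a^3 - 119*a^2 - 21*a - 7*w^3 + w^2*(-90*a - 10) + w*(-281*a^2 - 87*a - 3)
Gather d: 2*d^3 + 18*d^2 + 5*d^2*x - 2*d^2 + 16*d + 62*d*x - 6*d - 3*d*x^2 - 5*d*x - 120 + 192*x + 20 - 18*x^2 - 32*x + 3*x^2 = 2*d^3 + d^2*(5*x + 16) + d*(-3*x^2 + 57*x + 10) - 15*x^2 + 160*x - 100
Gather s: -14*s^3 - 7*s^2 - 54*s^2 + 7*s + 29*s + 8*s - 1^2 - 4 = -14*s^3 - 61*s^2 + 44*s - 5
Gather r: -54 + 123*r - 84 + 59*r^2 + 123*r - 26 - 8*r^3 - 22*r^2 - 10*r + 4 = -8*r^3 + 37*r^2 + 236*r - 160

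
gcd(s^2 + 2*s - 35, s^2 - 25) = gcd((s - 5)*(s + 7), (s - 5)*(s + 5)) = s - 5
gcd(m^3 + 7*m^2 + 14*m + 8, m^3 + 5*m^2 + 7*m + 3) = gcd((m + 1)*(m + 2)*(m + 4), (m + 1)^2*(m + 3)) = m + 1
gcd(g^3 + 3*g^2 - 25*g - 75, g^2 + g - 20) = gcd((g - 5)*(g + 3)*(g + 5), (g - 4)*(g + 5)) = g + 5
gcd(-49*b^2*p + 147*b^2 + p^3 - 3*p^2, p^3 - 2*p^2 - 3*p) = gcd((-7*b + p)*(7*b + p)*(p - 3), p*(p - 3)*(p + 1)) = p - 3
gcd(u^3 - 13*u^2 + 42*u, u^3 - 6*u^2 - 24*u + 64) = 1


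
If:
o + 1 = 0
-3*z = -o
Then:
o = -1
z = -1/3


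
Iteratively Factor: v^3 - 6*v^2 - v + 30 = (v - 5)*(v^2 - v - 6) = (v - 5)*(v - 3)*(v + 2)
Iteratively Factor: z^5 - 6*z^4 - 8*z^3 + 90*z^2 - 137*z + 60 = (z - 1)*(z^4 - 5*z^3 - 13*z^2 + 77*z - 60) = (z - 1)*(z + 4)*(z^3 - 9*z^2 + 23*z - 15) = (z - 3)*(z - 1)*(z + 4)*(z^2 - 6*z + 5) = (z - 5)*(z - 3)*(z - 1)*(z + 4)*(z - 1)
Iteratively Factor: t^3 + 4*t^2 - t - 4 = (t - 1)*(t^2 + 5*t + 4) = (t - 1)*(t + 1)*(t + 4)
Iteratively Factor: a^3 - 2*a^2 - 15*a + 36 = (a - 3)*(a^2 + a - 12) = (a - 3)^2*(a + 4)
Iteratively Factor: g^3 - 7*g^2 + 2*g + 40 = (g + 2)*(g^2 - 9*g + 20) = (g - 4)*(g + 2)*(g - 5)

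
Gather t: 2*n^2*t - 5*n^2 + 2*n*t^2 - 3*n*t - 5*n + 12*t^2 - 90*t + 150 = -5*n^2 - 5*n + t^2*(2*n + 12) + t*(2*n^2 - 3*n - 90) + 150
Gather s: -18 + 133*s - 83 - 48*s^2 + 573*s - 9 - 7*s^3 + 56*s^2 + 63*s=-7*s^3 + 8*s^2 + 769*s - 110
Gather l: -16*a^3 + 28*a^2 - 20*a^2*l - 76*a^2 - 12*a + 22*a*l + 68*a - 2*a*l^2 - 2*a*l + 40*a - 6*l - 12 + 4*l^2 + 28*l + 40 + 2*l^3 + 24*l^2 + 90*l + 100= -16*a^3 - 48*a^2 + 96*a + 2*l^3 + l^2*(28 - 2*a) + l*(-20*a^2 + 20*a + 112) + 128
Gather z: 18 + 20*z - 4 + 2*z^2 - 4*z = 2*z^2 + 16*z + 14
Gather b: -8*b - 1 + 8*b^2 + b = 8*b^2 - 7*b - 1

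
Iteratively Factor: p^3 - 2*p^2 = (p)*(p^2 - 2*p) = p*(p - 2)*(p)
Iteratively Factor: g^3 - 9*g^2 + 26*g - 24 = (g - 3)*(g^2 - 6*g + 8) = (g - 4)*(g - 3)*(g - 2)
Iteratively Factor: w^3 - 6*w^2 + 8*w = (w)*(w^2 - 6*w + 8) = w*(w - 2)*(w - 4)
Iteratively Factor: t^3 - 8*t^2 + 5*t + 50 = (t + 2)*(t^2 - 10*t + 25) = (t - 5)*(t + 2)*(t - 5)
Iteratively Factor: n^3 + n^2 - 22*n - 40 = (n + 4)*(n^2 - 3*n - 10) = (n - 5)*(n + 4)*(n + 2)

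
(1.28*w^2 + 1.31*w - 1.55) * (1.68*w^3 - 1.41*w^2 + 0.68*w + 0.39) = 2.1504*w^5 + 0.396*w^4 - 3.5807*w^3 + 3.5755*w^2 - 0.5431*w - 0.6045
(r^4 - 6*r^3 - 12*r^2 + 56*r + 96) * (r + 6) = r^5 - 48*r^3 - 16*r^2 + 432*r + 576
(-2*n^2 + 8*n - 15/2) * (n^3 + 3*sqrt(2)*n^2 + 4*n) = -2*n^5 - 6*sqrt(2)*n^4 + 8*n^4 - 31*n^3/2 + 24*sqrt(2)*n^3 - 45*sqrt(2)*n^2/2 + 32*n^2 - 30*n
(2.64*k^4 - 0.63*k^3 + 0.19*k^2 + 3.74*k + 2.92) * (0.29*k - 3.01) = 0.7656*k^5 - 8.1291*k^4 + 1.9514*k^3 + 0.5127*k^2 - 10.4106*k - 8.7892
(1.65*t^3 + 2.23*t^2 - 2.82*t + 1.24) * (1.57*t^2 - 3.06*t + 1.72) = 2.5905*t^5 - 1.5479*t^4 - 8.4132*t^3 + 14.4116*t^2 - 8.6448*t + 2.1328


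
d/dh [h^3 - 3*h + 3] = 3*h^2 - 3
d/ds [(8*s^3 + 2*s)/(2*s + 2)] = (8*s^3 + 12*s^2 + 1)/(s^2 + 2*s + 1)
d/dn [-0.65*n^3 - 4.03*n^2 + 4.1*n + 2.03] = -1.95*n^2 - 8.06*n + 4.1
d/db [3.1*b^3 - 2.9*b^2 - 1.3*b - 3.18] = 9.3*b^2 - 5.8*b - 1.3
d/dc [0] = 0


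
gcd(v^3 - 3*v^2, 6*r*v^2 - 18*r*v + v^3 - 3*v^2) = v^2 - 3*v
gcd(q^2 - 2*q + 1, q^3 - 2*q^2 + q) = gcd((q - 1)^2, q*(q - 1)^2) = q^2 - 2*q + 1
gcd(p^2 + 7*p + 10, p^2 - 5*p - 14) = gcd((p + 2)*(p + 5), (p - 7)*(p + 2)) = p + 2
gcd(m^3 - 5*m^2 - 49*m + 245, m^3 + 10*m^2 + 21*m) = m + 7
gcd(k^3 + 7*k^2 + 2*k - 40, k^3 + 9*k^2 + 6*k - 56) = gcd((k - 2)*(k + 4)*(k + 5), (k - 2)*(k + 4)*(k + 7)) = k^2 + 2*k - 8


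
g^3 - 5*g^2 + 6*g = g*(g - 3)*(g - 2)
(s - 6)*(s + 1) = s^2 - 5*s - 6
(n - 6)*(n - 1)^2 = n^3 - 8*n^2 + 13*n - 6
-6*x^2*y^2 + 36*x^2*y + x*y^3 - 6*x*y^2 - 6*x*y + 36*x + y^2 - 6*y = (-6*x + y)*(y - 6)*(x*y + 1)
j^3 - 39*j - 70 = (j - 7)*(j + 2)*(j + 5)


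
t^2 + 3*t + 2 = (t + 1)*(t + 2)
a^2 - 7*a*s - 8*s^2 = (a - 8*s)*(a + s)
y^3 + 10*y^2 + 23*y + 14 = (y + 1)*(y + 2)*(y + 7)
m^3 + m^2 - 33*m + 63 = (m - 3)^2*(m + 7)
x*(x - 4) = x^2 - 4*x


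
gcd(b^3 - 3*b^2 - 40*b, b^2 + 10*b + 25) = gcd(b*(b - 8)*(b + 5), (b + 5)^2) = b + 5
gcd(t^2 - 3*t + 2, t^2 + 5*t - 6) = t - 1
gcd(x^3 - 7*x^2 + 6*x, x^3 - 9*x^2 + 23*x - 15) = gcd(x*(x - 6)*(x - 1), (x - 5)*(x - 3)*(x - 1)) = x - 1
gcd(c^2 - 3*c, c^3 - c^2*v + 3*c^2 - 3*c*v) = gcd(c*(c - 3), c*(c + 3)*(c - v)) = c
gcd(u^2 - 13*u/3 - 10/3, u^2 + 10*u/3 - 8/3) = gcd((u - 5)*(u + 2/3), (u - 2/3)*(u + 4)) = 1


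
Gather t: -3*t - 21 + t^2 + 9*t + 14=t^2 + 6*t - 7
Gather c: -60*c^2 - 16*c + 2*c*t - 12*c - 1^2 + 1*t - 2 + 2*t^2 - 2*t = -60*c^2 + c*(2*t - 28) + 2*t^2 - t - 3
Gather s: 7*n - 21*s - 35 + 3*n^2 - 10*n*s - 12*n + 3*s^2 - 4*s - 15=3*n^2 - 5*n + 3*s^2 + s*(-10*n - 25) - 50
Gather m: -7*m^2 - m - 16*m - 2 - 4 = -7*m^2 - 17*m - 6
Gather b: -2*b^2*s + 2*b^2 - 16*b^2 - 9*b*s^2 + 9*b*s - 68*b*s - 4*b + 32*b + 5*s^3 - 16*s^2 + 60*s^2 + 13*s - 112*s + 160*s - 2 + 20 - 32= b^2*(-2*s - 14) + b*(-9*s^2 - 59*s + 28) + 5*s^3 + 44*s^2 + 61*s - 14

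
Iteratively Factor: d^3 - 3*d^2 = (d - 3)*(d^2) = d*(d - 3)*(d)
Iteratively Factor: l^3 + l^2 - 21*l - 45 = (l + 3)*(l^2 - 2*l - 15) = (l + 3)^2*(l - 5)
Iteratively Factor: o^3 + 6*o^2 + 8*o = (o + 4)*(o^2 + 2*o) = (o + 2)*(o + 4)*(o)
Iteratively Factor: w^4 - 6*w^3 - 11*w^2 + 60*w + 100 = (w + 2)*(w^3 - 8*w^2 + 5*w + 50) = (w - 5)*(w + 2)*(w^2 - 3*w - 10) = (w - 5)*(w + 2)^2*(w - 5)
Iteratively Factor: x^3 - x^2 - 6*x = (x + 2)*(x^2 - 3*x) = (x - 3)*(x + 2)*(x)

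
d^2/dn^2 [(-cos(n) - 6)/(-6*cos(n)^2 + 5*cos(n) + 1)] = (-81*(1 - cos(2*n))^2*cos(n) - 447*(1 - cos(2*n))^2/2 - 565*cos(n) - 781*cos(2*n)/2 + 72*cos(3*n) + 18*cos(5*n) + 1731/2)/((cos(n) - 1)^3*(6*cos(n) + 1)^3)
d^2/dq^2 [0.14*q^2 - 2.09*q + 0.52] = 0.280000000000000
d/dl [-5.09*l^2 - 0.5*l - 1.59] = -10.18*l - 0.5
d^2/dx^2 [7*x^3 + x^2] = 42*x + 2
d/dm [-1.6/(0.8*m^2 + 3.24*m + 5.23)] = (2.56*m + 5.184)/(0.8*m^2 + 3.24*m + 5.23)^2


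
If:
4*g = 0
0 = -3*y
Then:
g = 0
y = 0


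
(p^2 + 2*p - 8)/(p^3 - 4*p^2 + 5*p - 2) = (p + 4)/(p^2 - 2*p + 1)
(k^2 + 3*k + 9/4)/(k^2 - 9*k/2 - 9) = (k + 3/2)/(k - 6)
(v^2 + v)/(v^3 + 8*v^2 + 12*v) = (v + 1)/(v^2 + 8*v + 12)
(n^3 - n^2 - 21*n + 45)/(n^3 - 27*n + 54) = (n + 5)/(n + 6)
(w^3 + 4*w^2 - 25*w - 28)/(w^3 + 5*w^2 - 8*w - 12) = (w^2 + 3*w - 28)/(w^2 + 4*w - 12)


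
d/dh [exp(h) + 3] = exp(h)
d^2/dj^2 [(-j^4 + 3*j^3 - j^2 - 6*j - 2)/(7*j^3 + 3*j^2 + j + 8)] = 4*(-57*j^6 - 393*j^5 - 1014*j^4 - 43*j^3 + 840*j^2 + 663*j + 15)/(343*j^9 + 441*j^8 + 336*j^7 + 1329*j^6 + 1056*j^5 + 561*j^4 + 1489*j^3 + 600*j^2 + 192*j + 512)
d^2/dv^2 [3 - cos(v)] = cos(v)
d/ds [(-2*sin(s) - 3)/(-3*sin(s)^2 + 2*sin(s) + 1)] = 2*(-3*sin(s)^2 - 9*sin(s) + 2)*cos(s)/((sin(s) - 1)^2*(3*sin(s) + 1)^2)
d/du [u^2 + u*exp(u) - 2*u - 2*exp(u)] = u*exp(u) + 2*u - exp(u) - 2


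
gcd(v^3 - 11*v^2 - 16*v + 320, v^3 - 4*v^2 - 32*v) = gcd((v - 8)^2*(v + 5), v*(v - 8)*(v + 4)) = v - 8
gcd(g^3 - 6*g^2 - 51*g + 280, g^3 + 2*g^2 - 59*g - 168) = g^2 - g - 56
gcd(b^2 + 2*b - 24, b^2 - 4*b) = b - 4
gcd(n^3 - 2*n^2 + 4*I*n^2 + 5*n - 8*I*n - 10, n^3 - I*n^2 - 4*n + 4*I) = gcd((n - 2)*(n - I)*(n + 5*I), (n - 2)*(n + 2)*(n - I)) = n^2 + n*(-2 - I) + 2*I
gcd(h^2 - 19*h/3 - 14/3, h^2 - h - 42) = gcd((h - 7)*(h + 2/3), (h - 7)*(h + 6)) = h - 7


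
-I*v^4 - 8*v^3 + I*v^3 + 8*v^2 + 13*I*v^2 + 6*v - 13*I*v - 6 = (v - 6*I)*(v - I)^2*(-I*v + I)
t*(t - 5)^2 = t^3 - 10*t^2 + 25*t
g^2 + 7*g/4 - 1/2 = (g - 1/4)*(g + 2)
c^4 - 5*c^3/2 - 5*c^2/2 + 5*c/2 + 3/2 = (c - 3)*(c - 1)*(c + 1/2)*(c + 1)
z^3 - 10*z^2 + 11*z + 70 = (z - 7)*(z - 5)*(z + 2)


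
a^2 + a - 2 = (a - 1)*(a + 2)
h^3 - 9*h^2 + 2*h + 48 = (h - 8)*(h - 3)*(h + 2)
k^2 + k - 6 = (k - 2)*(k + 3)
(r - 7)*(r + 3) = r^2 - 4*r - 21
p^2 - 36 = (p - 6)*(p + 6)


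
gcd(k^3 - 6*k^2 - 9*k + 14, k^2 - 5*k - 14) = k^2 - 5*k - 14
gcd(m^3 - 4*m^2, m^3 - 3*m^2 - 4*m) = m^2 - 4*m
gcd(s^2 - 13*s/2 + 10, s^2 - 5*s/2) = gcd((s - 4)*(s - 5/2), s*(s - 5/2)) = s - 5/2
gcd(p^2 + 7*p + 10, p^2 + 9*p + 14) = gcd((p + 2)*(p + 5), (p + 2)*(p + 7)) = p + 2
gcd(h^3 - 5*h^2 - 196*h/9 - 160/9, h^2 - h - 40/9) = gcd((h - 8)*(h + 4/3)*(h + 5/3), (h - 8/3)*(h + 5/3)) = h + 5/3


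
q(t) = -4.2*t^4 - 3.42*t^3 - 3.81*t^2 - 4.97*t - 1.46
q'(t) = -16.8*t^3 - 10.26*t^2 - 7.62*t - 4.97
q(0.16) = -2.37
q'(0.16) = -6.52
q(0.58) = -6.77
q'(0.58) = -16.12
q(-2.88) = -226.00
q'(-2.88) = 333.19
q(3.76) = -1095.27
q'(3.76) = -1071.72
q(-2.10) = -57.83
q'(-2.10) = 121.37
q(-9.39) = -30111.33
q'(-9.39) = 13071.26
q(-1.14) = -2.77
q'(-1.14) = 15.27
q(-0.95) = -0.67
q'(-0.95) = 7.41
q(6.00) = -6350.36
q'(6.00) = -4048.85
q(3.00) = -483.20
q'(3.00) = -573.77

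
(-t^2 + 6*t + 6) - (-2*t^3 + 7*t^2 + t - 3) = 2*t^3 - 8*t^2 + 5*t + 9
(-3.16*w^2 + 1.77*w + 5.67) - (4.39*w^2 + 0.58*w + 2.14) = -7.55*w^2 + 1.19*w + 3.53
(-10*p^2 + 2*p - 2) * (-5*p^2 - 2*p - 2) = 50*p^4 + 10*p^3 + 26*p^2 + 4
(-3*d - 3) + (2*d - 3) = -d - 6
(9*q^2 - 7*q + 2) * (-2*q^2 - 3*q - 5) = -18*q^4 - 13*q^3 - 28*q^2 + 29*q - 10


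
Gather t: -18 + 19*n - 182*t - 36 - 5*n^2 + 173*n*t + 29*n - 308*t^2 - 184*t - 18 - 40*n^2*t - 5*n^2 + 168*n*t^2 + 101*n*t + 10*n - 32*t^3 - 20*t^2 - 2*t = -10*n^2 + 58*n - 32*t^3 + t^2*(168*n - 328) + t*(-40*n^2 + 274*n - 368) - 72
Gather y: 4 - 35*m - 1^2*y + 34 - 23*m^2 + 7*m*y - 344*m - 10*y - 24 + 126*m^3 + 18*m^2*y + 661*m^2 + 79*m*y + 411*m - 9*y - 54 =126*m^3 + 638*m^2 + 32*m + y*(18*m^2 + 86*m - 20) - 40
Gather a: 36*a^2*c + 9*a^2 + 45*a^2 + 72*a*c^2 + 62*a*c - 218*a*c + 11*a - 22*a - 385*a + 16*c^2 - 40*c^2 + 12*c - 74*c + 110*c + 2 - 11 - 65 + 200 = a^2*(36*c + 54) + a*(72*c^2 - 156*c - 396) - 24*c^2 + 48*c + 126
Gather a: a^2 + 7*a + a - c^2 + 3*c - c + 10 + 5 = a^2 + 8*a - c^2 + 2*c + 15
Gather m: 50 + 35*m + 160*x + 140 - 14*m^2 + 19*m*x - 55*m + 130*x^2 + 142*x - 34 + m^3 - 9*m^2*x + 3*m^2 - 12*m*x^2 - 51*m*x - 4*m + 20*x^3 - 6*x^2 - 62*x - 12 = m^3 + m^2*(-9*x - 11) + m*(-12*x^2 - 32*x - 24) + 20*x^3 + 124*x^2 + 240*x + 144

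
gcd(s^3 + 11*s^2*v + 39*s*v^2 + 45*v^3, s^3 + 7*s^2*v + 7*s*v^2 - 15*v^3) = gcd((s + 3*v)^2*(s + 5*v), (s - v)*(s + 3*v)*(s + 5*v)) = s^2 + 8*s*v + 15*v^2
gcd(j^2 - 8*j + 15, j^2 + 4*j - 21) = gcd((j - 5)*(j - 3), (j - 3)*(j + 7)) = j - 3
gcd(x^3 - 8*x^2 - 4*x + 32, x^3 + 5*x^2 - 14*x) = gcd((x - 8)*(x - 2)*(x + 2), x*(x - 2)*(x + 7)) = x - 2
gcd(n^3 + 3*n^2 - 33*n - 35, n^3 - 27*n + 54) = 1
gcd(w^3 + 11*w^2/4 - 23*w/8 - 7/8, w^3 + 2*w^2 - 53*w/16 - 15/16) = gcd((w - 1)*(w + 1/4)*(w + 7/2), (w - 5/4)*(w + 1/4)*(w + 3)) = w + 1/4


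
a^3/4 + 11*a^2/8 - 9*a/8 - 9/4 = (a/4 + 1/4)*(a - 3/2)*(a + 6)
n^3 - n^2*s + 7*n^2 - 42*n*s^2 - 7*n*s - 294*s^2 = (n + 7)*(n - 7*s)*(n + 6*s)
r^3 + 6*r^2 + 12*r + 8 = (r + 2)^3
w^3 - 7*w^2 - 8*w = w*(w - 8)*(w + 1)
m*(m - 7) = m^2 - 7*m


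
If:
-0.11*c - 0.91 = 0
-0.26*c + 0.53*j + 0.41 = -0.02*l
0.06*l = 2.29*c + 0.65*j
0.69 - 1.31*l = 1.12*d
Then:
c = -8.27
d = 306.22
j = 5.03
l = -261.28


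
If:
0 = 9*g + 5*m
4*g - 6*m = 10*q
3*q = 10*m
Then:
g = 0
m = 0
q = 0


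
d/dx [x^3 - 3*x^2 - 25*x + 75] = 3*x^2 - 6*x - 25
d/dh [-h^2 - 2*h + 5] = -2*h - 2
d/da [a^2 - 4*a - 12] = 2*a - 4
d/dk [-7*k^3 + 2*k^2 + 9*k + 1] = -21*k^2 + 4*k + 9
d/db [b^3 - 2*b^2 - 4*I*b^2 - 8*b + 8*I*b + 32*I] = 3*b^2 - 4*b - 8*I*b - 8 + 8*I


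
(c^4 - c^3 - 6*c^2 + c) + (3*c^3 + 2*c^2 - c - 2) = c^4 + 2*c^3 - 4*c^2 - 2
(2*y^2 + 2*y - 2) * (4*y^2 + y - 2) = 8*y^4 + 10*y^3 - 10*y^2 - 6*y + 4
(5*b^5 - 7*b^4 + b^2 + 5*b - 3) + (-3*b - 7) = 5*b^5 - 7*b^4 + b^2 + 2*b - 10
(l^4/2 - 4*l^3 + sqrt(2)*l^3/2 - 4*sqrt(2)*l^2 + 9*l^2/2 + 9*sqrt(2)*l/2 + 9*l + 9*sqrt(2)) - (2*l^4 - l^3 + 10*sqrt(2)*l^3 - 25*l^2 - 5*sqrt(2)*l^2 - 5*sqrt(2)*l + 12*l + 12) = -3*l^4/2 - 19*sqrt(2)*l^3/2 - 3*l^3 + sqrt(2)*l^2 + 59*l^2/2 - 3*l + 19*sqrt(2)*l/2 - 12 + 9*sqrt(2)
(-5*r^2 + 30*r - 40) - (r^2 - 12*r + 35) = -6*r^2 + 42*r - 75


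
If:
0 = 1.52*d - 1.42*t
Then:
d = 0.934210526315789*t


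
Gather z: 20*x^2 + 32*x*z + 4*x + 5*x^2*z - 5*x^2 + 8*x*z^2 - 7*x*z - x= 15*x^2 + 8*x*z^2 + 3*x + z*(5*x^2 + 25*x)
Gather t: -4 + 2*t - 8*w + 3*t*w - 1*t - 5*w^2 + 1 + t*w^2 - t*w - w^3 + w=t*(w^2 + 2*w + 1) - w^3 - 5*w^2 - 7*w - 3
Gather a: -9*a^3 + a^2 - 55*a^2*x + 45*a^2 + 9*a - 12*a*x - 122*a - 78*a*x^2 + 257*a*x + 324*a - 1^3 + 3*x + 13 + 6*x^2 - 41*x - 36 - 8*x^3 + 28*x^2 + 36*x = -9*a^3 + a^2*(46 - 55*x) + a*(-78*x^2 + 245*x + 211) - 8*x^3 + 34*x^2 - 2*x - 24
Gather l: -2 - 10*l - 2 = -10*l - 4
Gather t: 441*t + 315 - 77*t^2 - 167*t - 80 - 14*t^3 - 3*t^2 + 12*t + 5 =-14*t^3 - 80*t^2 + 286*t + 240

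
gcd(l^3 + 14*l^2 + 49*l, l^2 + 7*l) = l^2 + 7*l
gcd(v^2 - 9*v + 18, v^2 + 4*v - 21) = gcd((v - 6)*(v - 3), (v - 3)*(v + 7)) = v - 3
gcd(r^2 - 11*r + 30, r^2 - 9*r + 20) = r - 5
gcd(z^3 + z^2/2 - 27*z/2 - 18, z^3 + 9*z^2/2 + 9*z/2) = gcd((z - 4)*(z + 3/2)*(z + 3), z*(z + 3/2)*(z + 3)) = z^2 + 9*z/2 + 9/2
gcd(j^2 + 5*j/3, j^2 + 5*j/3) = j^2 + 5*j/3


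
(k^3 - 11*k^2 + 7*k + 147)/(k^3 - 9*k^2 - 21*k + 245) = (k + 3)/(k + 5)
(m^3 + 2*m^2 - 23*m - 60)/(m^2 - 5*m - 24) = (m^2 - m - 20)/(m - 8)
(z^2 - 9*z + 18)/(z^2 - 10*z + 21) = (z - 6)/(z - 7)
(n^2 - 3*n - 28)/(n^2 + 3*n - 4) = (n - 7)/(n - 1)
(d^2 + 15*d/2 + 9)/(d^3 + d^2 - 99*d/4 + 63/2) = 2*(2*d + 3)/(4*d^2 - 20*d + 21)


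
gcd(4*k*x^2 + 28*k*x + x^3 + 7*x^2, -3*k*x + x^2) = x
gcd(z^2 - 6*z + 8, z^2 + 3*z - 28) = z - 4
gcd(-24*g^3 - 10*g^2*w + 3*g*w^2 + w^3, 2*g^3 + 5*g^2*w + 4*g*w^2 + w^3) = 2*g + w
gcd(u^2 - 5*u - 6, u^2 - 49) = 1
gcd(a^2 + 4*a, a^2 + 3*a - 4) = a + 4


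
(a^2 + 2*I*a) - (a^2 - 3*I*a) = 5*I*a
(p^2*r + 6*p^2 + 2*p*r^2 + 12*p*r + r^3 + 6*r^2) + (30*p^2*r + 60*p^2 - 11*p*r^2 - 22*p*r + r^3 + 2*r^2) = 31*p^2*r + 66*p^2 - 9*p*r^2 - 10*p*r + 2*r^3 + 8*r^2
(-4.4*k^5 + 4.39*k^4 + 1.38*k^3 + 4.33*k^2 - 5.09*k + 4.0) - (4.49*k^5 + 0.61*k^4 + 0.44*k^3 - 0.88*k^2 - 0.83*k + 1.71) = -8.89*k^5 + 3.78*k^4 + 0.94*k^3 + 5.21*k^2 - 4.26*k + 2.29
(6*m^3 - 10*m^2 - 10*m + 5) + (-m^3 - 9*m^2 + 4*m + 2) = 5*m^3 - 19*m^2 - 6*m + 7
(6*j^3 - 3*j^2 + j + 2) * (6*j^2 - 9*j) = 36*j^5 - 72*j^4 + 33*j^3 + 3*j^2 - 18*j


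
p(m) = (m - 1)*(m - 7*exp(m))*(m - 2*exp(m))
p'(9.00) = 15620582309.46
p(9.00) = 7348666393.00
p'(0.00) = -5.00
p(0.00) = -14.00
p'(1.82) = 1184.63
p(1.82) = 357.11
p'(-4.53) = 69.15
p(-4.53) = -115.92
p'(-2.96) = 29.71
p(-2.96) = -40.31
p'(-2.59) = 22.71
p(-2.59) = -30.64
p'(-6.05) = 121.28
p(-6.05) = -258.95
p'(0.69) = 18.21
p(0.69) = -13.56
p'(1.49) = 441.20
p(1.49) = 106.99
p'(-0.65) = -0.44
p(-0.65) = -12.03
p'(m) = (1 - 7*exp(m))*(m - 1)*(m - 2*exp(m)) + (1 - 2*exp(m))*(m - 1)*(m - 7*exp(m)) + (m - 7*exp(m))*(m - 2*exp(m))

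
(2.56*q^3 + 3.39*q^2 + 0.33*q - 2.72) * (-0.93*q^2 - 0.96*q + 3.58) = -2.3808*q^5 - 5.6103*q^4 + 5.6035*q^3 + 14.349*q^2 + 3.7926*q - 9.7376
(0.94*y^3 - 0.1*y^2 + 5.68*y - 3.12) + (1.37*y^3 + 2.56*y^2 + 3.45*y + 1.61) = 2.31*y^3 + 2.46*y^2 + 9.13*y - 1.51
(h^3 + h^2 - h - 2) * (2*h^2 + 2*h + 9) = 2*h^5 + 4*h^4 + 9*h^3 + 3*h^2 - 13*h - 18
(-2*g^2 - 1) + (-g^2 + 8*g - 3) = -3*g^2 + 8*g - 4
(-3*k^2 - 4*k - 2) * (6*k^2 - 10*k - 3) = -18*k^4 + 6*k^3 + 37*k^2 + 32*k + 6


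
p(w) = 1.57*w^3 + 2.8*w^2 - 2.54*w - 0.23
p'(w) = 4.71*w^2 + 5.6*w - 2.54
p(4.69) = 211.41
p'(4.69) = 127.33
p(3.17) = 69.87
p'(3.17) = 62.54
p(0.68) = -0.17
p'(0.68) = 3.45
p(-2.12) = 2.78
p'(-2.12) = 6.76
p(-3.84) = -38.09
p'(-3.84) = 45.41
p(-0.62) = 2.05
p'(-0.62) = -4.20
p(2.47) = 34.24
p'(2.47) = 40.03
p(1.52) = 7.89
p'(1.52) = 16.85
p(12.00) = 3085.45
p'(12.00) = 742.90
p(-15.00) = -4630.88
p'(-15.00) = 973.21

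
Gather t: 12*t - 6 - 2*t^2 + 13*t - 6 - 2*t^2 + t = -4*t^2 + 26*t - 12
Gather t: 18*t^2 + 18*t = 18*t^2 + 18*t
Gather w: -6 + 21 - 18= -3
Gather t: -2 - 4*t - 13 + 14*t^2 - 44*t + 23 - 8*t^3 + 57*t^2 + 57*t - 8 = -8*t^3 + 71*t^2 + 9*t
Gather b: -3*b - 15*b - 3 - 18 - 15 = -18*b - 36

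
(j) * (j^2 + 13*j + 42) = j^3 + 13*j^2 + 42*j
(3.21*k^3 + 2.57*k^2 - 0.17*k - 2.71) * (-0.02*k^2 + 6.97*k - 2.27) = -0.0642*k^5 + 22.3223*k^4 + 10.6296*k^3 - 6.9646*k^2 - 18.5028*k + 6.1517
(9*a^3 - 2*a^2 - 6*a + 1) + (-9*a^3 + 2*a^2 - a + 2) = 3 - 7*a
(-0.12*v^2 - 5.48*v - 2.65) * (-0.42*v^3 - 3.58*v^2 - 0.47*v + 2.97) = 0.0504*v^5 + 2.7312*v^4 + 20.7878*v^3 + 11.7062*v^2 - 15.0301*v - 7.8705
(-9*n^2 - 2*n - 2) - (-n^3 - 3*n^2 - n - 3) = n^3 - 6*n^2 - n + 1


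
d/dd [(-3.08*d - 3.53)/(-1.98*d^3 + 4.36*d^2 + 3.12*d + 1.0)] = (-12.1968*d^3 - 7.5394*d^2 + 30.7816*d + 7.9336)/(3.9204*d^6 - 17.2656*d^5 + 6.6544*d^4 + 23.2464*d^3 + 18.4544*d^2 + 6.24*d + 1.0)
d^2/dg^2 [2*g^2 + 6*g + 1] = 4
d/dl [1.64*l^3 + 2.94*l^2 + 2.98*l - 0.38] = 4.92*l^2 + 5.88*l + 2.98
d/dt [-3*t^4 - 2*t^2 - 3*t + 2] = -12*t^3 - 4*t - 3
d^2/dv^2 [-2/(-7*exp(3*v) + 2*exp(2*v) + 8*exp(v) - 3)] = 2*((-63*exp(2*v) + 8*exp(v) + 8)*(7*exp(3*v) - 2*exp(2*v) - 8*exp(v) + 3) + 2*(-21*exp(2*v) + 4*exp(v) + 8)^2*exp(v))*exp(v)/(7*exp(3*v) - 2*exp(2*v) - 8*exp(v) + 3)^3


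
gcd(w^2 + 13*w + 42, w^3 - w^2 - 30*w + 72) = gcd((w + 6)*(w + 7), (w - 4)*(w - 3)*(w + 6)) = w + 6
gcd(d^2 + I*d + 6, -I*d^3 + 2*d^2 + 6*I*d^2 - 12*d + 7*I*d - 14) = 1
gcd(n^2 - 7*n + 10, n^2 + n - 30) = n - 5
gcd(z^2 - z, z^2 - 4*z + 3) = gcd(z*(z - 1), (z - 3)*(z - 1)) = z - 1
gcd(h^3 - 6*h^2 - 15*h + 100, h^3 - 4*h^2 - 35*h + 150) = h^2 - 10*h + 25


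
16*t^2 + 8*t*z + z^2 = (4*t + z)^2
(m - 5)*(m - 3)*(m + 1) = m^3 - 7*m^2 + 7*m + 15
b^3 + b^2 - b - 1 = (b - 1)*(b + 1)^2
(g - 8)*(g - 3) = g^2 - 11*g + 24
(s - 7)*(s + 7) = s^2 - 49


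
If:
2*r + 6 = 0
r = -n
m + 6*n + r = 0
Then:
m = -15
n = 3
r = -3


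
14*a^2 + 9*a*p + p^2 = (2*a + p)*(7*a + p)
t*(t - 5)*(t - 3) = t^3 - 8*t^2 + 15*t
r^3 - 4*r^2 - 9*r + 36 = (r - 4)*(r - 3)*(r + 3)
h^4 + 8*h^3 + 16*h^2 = h^2*(h + 4)^2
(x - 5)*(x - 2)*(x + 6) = x^3 - x^2 - 32*x + 60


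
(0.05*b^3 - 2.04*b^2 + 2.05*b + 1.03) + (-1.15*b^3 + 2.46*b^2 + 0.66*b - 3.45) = -1.1*b^3 + 0.42*b^2 + 2.71*b - 2.42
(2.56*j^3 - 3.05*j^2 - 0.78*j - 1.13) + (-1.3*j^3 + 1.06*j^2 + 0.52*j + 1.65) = 1.26*j^3 - 1.99*j^2 - 0.26*j + 0.52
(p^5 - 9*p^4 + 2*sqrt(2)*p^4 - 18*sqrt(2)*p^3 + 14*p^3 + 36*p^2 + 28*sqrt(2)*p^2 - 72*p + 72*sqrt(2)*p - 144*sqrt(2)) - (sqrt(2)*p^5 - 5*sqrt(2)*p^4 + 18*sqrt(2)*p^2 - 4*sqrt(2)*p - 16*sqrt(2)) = -sqrt(2)*p^5 + p^5 - 9*p^4 + 7*sqrt(2)*p^4 - 18*sqrt(2)*p^3 + 14*p^3 + 10*sqrt(2)*p^2 + 36*p^2 - 72*p + 76*sqrt(2)*p - 128*sqrt(2)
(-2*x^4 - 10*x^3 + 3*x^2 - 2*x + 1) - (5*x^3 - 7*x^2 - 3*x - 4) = -2*x^4 - 15*x^3 + 10*x^2 + x + 5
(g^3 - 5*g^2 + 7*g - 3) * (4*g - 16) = 4*g^4 - 36*g^3 + 108*g^2 - 124*g + 48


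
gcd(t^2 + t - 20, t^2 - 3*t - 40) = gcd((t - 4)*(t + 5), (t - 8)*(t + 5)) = t + 5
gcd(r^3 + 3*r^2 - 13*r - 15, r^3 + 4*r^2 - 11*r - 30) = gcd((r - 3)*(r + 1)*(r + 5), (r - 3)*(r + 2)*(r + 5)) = r^2 + 2*r - 15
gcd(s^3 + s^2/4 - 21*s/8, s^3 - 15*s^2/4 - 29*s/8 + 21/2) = s^2 + s/4 - 21/8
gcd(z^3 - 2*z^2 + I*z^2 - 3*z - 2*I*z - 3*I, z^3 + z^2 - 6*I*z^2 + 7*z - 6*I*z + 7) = z^2 + z*(1 + I) + I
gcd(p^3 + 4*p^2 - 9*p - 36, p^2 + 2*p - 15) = p - 3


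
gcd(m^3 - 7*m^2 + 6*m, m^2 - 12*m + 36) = m - 6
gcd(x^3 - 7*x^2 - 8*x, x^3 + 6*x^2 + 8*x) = x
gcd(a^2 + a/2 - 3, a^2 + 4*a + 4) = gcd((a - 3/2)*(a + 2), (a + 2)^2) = a + 2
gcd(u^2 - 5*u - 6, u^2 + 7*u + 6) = u + 1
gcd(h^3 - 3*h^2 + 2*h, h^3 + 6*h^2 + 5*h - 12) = h - 1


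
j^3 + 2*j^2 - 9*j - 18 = (j - 3)*(j + 2)*(j + 3)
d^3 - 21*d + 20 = (d - 4)*(d - 1)*(d + 5)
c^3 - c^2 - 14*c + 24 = (c - 3)*(c - 2)*(c + 4)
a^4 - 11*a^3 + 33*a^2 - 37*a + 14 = (a - 7)*(a - 2)*(a - 1)^2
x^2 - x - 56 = (x - 8)*(x + 7)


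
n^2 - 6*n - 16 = (n - 8)*(n + 2)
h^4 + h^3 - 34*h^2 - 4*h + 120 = (h - 5)*(h - 2)*(h + 2)*(h + 6)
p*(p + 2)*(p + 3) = p^3 + 5*p^2 + 6*p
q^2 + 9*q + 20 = (q + 4)*(q + 5)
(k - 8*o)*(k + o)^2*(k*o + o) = k^4*o - 6*k^3*o^2 + k^3*o - 15*k^2*o^3 - 6*k^2*o^2 - 8*k*o^4 - 15*k*o^3 - 8*o^4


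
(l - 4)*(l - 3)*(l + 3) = l^3 - 4*l^2 - 9*l + 36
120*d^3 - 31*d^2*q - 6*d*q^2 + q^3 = (-8*d + q)*(-3*d + q)*(5*d + q)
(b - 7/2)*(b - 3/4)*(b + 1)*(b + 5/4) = b^4 - 2*b^3 - 91*b^2/16 + 19*b/32 + 105/32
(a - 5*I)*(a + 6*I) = a^2 + I*a + 30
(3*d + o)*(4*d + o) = 12*d^2 + 7*d*o + o^2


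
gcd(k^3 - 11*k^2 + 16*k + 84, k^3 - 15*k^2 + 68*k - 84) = k^2 - 13*k + 42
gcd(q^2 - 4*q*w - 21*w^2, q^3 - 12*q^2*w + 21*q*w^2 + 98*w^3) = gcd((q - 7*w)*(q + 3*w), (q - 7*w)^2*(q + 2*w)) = q - 7*w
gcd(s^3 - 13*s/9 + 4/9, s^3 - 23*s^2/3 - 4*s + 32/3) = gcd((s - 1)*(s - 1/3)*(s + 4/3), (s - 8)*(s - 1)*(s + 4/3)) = s^2 + s/3 - 4/3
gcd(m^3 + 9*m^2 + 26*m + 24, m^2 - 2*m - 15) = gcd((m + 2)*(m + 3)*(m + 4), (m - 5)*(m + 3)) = m + 3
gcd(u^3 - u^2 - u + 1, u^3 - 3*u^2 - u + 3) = u^2 - 1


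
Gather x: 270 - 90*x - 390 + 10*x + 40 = -80*x - 80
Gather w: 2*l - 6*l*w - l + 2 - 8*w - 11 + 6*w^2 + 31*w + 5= l + 6*w^2 + w*(23 - 6*l) - 4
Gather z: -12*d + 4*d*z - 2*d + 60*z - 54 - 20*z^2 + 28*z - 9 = -14*d - 20*z^2 + z*(4*d + 88) - 63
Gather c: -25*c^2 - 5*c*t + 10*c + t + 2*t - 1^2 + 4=-25*c^2 + c*(10 - 5*t) + 3*t + 3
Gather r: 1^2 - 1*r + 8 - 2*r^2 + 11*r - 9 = -2*r^2 + 10*r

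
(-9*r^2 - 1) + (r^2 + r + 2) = -8*r^2 + r + 1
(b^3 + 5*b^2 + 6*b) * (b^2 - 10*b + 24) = b^5 - 5*b^4 - 20*b^3 + 60*b^2 + 144*b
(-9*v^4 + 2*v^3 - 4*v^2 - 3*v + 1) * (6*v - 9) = -54*v^5 + 93*v^4 - 42*v^3 + 18*v^2 + 33*v - 9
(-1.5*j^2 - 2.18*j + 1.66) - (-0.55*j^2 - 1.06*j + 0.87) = -0.95*j^2 - 1.12*j + 0.79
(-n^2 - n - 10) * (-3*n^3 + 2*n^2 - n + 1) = 3*n^5 + n^4 + 29*n^3 - 20*n^2 + 9*n - 10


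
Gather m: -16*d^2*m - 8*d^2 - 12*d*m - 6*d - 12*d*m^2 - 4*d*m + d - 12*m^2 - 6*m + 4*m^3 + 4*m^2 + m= -8*d^2 - 5*d + 4*m^3 + m^2*(-12*d - 8) + m*(-16*d^2 - 16*d - 5)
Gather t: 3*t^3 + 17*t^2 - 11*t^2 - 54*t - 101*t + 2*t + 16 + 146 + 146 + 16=3*t^3 + 6*t^2 - 153*t + 324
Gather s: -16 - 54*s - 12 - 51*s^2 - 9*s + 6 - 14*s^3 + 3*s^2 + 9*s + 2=-14*s^3 - 48*s^2 - 54*s - 20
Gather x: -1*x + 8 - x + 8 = 16 - 2*x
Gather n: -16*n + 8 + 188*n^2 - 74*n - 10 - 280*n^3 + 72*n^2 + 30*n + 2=-280*n^3 + 260*n^2 - 60*n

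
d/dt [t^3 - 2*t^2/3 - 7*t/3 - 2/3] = 3*t^2 - 4*t/3 - 7/3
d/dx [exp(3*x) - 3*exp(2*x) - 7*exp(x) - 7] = (3*exp(2*x) - 6*exp(x) - 7)*exp(x)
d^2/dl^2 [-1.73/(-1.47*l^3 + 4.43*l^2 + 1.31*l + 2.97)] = ((15.3278 - 15.2586*l)*(-1.47*l^3 + 4.43*l^2 + 1.31*l + 2.97) - 1.73*(-8.82*l^2 + 17.72*l + 2.62)*(-4.41*l^2 + 8.86*l + 1.31))/(-1.47*l^3 + 4.43*l^2 + 1.31*l + 2.97)^3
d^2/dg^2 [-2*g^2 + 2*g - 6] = -4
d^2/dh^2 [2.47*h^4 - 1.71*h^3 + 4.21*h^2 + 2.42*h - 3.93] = 29.64*h^2 - 10.26*h + 8.42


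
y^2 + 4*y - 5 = (y - 1)*(y + 5)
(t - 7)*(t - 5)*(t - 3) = t^3 - 15*t^2 + 71*t - 105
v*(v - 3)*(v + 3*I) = v^3 - 3*v^2 + 3*I*v^2 - 9*I*v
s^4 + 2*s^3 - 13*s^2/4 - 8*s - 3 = (s - 2)*(s + 1/2)*(s + 3/2)*(s + 2)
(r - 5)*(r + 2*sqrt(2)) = r^2 - 5*r + 2*sqrt(2)*r - 10*sqrt(2)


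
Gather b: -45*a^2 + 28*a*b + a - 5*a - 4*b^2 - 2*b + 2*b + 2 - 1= -45*a^2 + 28*a*b - 4*a - 4*b^2 + 1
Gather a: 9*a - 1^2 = 9*a - 1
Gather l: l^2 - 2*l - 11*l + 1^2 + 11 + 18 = l^2 - 13*l + 30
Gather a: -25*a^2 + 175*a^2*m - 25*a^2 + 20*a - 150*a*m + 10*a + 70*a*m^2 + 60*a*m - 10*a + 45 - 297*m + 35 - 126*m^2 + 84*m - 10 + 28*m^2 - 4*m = a^2*(175*m - 50) + a*(70*m^2 - 90*m + 20) - 98*m^2 - 217*m + 70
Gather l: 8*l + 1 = 8*l + 1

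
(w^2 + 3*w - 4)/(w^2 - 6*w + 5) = (w + 4)/(w - 5)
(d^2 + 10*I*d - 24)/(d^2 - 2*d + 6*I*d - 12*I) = (d + 4*I)/(d - 2)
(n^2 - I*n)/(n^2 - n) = (n - I)/(n - 1)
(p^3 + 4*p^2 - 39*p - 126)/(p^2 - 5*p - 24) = (p^2 + p - 42)/(p - 8)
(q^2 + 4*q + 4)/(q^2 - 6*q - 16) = (q + 2)/(q - 8)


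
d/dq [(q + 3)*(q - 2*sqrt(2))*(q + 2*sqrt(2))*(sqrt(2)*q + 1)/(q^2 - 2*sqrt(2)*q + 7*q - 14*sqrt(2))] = (2*sqrt(2)*q^5 - 11*q^4 + 24*sqrt(2)*q^4 - 122*q^3 + 38*sqrt(2)*q^3 - 191*q^2 - 80*sqrt(2)*q^2 - 84*sqrt(2)*q + 496*q + 64*sqrt(2) + 840)/(q^4 - 4*sqrt(2)*q^3 + 14*q^3 - 56*sqrt(2)*q^2 + 57*q^2 - 196*sqrt(2)*q + 112*q + 392)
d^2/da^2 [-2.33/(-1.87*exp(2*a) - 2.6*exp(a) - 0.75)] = (2.33*(3.74*exp(a) + 2.6)*(7.48*exp(a) + 5.2)*exp(a) - (17.4284*exp(a) + 6.058)*(1.87*exp(2*a) + 2.6*exp(a) + 0.75))*exp(a)/(1.87*exp(2*a) + 2.6*exp(a) + 0.75)^3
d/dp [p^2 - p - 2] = 2*p - 1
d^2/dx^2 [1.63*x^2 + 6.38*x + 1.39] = 3.26000000000000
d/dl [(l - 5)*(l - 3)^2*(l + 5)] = 4*l^3 - 18*l^2 - 32*l + 150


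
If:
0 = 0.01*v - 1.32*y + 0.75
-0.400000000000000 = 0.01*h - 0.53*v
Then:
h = 6996.0*y - 4015.0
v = 132.0*y - 75.0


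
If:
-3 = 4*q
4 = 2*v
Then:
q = -3/4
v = 2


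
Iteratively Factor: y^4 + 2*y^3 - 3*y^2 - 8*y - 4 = (y + 1)*(y^3 + y^2 - 4*y - 4) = (y + 1)^2*(y^2 - 4) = (y - 2)*(y + 1)^2*(y + 2)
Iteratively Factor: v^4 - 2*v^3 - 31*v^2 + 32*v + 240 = (v + 4)*(v^3 - 6*v^2 - 7*v + 60) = (v - 5)*(v + 4)*(v^2 - v - 12) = (v - 5)*(v + 3)*(v + 4)*(v - 4)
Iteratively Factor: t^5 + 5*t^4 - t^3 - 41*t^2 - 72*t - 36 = (t - 3)*(t^4 + 8*t^3 + 23*t^2 + 28*t + 12) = (t - 3)*(t + 2)*(t^3 + 6*t^2 + 11*t + 6) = (t - 3)*(t + 1)*(t + 2)*(t^2 + 5*t + 6) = (t - 3)*(t + 1)*(t + 2)^2*(t + 3)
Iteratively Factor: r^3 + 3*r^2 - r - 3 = (r + 3)*(r^2 - 1) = (r - 1)*(r + 3)*(r + 1)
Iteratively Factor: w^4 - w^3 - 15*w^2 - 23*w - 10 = (w + 1)*(w^3 - 2*w^2 - 13*w - 10) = (w + 1)*(w + 2)*(w^2 - 4*w - 5) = (w - 5)*(w + 1)*(w + 2)*(w + 1)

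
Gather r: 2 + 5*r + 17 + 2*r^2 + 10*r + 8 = 2*r^2 + 15*r + 27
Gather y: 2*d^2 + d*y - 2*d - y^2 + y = 2*d^2 - 2*d - y^2 + y*(d + 1)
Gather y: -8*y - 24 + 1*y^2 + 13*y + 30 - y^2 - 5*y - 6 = 0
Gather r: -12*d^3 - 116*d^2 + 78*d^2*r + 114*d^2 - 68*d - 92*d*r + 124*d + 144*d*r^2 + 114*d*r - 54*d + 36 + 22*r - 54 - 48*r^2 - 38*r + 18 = -12*d^3 - 2*d^2 + 2*d + r^2*(144*d - 48) + r*(78*d^2 + 22*d - 16)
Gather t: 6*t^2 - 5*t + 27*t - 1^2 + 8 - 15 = 6*t^2 + 22*t - 8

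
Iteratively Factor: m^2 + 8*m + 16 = (m + 4)*(m + 4)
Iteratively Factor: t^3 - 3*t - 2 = (t - 2)*(t^2 + 2*t + 1) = (t - 2)*(t + 1)*(t + 1)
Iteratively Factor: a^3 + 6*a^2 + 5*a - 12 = (a - 1)*(a^2 + 7*a + 12) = (a - 1)*(a + 3)*(a + 4)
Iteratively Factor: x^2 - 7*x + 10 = (x - 5)*(x - 2)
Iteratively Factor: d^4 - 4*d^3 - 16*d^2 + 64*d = (d - 4)*(d^3 - 16*d) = (d - 4)*(d + 4)*(d^2 - 4*d) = d*(d - 4)*(d + 4)*(d - 4)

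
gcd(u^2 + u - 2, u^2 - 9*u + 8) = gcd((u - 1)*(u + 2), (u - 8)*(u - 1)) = u - 1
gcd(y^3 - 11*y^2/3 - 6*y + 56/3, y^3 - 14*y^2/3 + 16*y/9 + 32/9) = y - 4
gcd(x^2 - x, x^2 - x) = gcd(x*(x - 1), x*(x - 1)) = x^2 - x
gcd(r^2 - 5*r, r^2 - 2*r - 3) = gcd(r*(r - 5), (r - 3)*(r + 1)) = 1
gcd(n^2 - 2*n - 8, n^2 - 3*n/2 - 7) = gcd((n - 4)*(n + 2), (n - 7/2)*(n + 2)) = n + 2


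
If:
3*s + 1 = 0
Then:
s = -1/3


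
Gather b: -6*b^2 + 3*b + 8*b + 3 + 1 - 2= -6*b^2 + 11*b + 2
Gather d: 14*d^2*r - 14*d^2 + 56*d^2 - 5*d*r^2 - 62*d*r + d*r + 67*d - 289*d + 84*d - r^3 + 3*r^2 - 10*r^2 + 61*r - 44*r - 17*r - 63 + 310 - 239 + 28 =d^2*(14*r + 42) + d*(-5*r^2 - 61*r - 138) - r^3 - 7*r^2 + 36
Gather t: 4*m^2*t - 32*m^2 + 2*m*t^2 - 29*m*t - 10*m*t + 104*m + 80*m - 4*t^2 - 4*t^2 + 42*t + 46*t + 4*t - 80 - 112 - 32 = -32*m^2 + 184*m + t^2*(2*m - 8) + t*(4*m^2 - 39*m + 92) - 224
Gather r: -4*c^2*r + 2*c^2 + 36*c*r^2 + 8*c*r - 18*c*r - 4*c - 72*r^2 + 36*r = 2*c^2 - 4*c + r^2*(36*c - 72) + r*(-4*c^2 - 10*c + 36)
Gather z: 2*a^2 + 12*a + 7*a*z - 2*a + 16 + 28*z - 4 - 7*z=2*a^2 + 10*a + z*(7*a + 21) + 12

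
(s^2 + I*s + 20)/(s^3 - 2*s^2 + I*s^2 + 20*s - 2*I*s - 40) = 1/(s - 2)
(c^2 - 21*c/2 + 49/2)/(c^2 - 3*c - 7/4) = 2*(c - 7)/(2*c + 1)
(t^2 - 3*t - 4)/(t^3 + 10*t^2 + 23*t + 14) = (t - 4)/(t^2 + 9*t + 14)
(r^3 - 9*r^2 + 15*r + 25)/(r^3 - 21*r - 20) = (r - 5)/(r + 4)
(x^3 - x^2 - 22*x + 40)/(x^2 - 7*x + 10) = (x^2 + x - 20)/(x - 5)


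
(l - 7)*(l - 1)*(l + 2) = l^3 - 6*l^2 - 9*l + 14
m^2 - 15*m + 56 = (m - 8)*(m - 7)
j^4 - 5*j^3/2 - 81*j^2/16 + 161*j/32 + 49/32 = (j - 7/2)*(j - 1)*(j + 1/4)*(j + 7/4)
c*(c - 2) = c^2 - 2*c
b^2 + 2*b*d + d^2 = (b + d)^2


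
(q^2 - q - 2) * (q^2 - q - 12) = q^4 - 2*q^3 - 13*q^2 + 14*q + 24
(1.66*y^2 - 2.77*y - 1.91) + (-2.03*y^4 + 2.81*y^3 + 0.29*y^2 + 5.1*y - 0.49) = -2.03*y^4 + 2.81*y^3 + 1.95*y^2 + 2.33*y - 2.4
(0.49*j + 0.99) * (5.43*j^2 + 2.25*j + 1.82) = 2.6607*j^3 + 6.4782*j^2 + 3.1193*j + 1.8018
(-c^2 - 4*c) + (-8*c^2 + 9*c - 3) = -9*c^2 + 5*c - 3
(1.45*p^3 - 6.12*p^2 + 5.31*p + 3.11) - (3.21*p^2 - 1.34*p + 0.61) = 1.45*p^3 - 9.33*p^2 + 6.65*p + 2.5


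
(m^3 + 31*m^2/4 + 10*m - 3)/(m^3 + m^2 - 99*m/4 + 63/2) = (4*m^2 + 7*m - 2)/(4*m^2 - 20*m + 21)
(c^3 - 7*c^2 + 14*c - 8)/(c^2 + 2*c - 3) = (c^2 - 6*c + 8)/(c + 3)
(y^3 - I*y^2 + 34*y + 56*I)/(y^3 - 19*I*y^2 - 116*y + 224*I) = (y^2 + 6*I*y - 8)/(y^2 - 12*I*y - 32)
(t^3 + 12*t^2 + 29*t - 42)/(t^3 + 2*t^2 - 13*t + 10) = (t^2 + 13*t + 42)/(t^2 + 3*t - 10)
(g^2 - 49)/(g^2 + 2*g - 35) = (g - 7)/(g - 5)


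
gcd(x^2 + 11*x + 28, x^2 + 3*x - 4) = x + 4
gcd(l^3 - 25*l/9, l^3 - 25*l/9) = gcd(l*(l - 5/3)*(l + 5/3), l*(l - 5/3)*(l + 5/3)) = l^3 - 25*l/9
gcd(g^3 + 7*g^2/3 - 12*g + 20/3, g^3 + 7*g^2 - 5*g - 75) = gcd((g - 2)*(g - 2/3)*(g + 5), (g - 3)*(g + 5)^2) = g + 5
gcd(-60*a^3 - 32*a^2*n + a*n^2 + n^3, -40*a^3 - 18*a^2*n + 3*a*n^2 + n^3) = 10*a^2 + 7*a*n + n^2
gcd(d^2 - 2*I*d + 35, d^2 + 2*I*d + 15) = d + 5*I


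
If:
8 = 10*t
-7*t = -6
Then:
No Solution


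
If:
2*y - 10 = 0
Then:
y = 5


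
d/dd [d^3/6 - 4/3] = d^2/2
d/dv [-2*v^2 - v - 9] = -4*v - 1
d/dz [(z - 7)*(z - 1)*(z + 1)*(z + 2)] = 4*z^3 - 15*z^2 - 30*z + 5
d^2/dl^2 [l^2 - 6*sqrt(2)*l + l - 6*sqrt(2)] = 2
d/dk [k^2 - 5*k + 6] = 2*k - 5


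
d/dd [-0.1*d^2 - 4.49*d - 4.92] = -0.2*d - 4.49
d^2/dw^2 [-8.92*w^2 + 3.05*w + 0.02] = -17.8400000000000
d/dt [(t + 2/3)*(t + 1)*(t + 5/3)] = 3*t^2 + 20*t/3 + 31/9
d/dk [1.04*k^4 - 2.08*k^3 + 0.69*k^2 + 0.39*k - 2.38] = 4.16*k^3 - 6.24*k^2 + 1.38*k + 0.39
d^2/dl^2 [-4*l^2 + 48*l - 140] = -8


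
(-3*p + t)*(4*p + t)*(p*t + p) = -12*p^3*t - 12*p^3 + p^2*t^2 + p^2*t + p*t^3 + p*t^2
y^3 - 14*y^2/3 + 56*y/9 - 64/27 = (y - 8/3)*(y - 4/3)*(y - 2/3)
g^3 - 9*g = g*(g - 3)*(g + 3)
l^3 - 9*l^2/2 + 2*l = l*(l - 4)*(l - 1/2)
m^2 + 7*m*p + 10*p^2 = (m + 2*p)*(m + 5*p)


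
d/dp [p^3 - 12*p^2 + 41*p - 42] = 3*p^2 - 24*p + 41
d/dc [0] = 0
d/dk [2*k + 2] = 2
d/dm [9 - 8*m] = -8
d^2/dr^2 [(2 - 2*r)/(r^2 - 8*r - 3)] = 4*(4*(r - 4)^2*(r - 1) + 3*(r - 3)*(-r^2 + 8*r + 3))/(-r^2 + 8*r + 3)^3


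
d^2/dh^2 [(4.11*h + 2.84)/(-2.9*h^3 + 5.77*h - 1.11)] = (-(4.11*h + 2.84)*(8.7*h^2 - 5.77)*(17.4*h^2 - 11.54) + (71.514*h^2 + 17.4*h*(4.11*h + 2.84) - 47.4294)*(2.9*h^3 - 5.77*h + 1.11))/(2.9*h^3 - 5.77*h + 1.11)^3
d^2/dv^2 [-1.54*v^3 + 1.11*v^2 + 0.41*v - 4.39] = 2.22 - 9.24*v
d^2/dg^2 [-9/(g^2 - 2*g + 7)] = 18*(g^2 - 2*g - 4*(g - 1)^2 + 7)/(g^2 - 2*g + 7)^3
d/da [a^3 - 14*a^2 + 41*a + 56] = 3*a^2 - 28*a + 41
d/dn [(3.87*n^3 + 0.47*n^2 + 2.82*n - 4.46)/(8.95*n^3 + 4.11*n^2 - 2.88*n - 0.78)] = (-1.4210854715202e-14*n^5 + 11.6992*n^4 - 72.7692*n^3 + 97.7514*n^2 + 35.928*n - 15.0444)/(80.1025*n^6 + 73.569*n^5 - 34.6599*n^4 - 37.6356*n^3 + 1.8828*n^2 + 4.4928*n + 0.6084)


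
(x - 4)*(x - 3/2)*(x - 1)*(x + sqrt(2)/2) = x^4 - 13*x^3/2 + sqrt(2)*x^3/2 - 13*sqrt(2)*x^2/4 + 23*x^2/2 - 6*x + 23*sqrt(2)*x/4 - 3*sqrt(2)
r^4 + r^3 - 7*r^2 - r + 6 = (r - 2)*(r - 1)*(r + 1)*(r + 3)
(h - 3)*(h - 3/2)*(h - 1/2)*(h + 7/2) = h^4 - 3*h^3/2 - 43*h^2/4 + 171*h/8 - 63/8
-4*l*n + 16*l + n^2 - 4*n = (-4*l + n)*(n - 4)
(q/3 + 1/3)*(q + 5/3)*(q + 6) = q^3/3 + 26*q^2/9 + 53*q/9 + 10/3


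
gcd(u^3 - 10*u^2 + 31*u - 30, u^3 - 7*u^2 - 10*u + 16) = 1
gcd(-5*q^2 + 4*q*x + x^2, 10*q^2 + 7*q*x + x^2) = 5*q + x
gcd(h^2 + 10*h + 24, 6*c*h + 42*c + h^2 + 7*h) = 1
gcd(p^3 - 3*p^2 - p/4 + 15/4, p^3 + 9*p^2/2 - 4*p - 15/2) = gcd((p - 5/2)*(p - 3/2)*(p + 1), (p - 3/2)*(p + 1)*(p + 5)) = p^2 - p/2 - 3/2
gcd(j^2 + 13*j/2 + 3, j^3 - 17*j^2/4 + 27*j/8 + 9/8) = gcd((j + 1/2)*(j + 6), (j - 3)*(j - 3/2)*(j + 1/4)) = 1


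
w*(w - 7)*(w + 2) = w^3 - 5*w^2 - 14*w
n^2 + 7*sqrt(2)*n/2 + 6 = (n + 3*sqrt(2)/2)*(n + 2*sqrt(2))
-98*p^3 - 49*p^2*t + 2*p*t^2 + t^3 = (-7*p + t)*(2*p + t)*(7*p + t)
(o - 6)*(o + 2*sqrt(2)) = o^2 - 6*o + 2*sqrt(2)*o - 12*sqrt(2)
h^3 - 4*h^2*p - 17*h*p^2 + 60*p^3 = (h - 5*p)*(h - 3*p)*(h + 4*p)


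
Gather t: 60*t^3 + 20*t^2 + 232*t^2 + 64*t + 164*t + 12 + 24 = 60*t^3 + 252*t^2 + 228*t + 36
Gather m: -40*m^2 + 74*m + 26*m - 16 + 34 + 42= -40*m^2 + 100*m + 60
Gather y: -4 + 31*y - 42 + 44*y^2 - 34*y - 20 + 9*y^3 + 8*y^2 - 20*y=9*y^3 + 52*y^2 - 23*y - 66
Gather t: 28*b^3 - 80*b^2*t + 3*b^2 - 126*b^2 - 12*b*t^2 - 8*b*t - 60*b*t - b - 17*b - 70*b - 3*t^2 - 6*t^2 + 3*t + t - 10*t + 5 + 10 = 28*b^3 - 123*b^2 - 88*b + t^2*(-12*b - 9) + t*(-80*b^2 - 68*b - 6) + 15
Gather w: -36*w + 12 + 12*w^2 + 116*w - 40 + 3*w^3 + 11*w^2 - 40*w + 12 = 3*w^3 + 23*w^2 + 40*w - 16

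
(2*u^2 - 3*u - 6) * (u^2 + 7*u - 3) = 2*u^4 + 11*u^3 - 33*u^2 - 33*u + 18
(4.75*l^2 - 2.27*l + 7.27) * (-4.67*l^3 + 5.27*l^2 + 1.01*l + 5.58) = -22.1825*l^5 + 35.6334*l^4 - 41.1163*l^3 + 62.5252*l^2 - 5.3239*l + 40.5666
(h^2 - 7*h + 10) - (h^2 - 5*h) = 10 - 2*h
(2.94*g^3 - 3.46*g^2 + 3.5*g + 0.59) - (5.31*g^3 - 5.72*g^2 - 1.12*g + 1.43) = -2.37*g^3 + 2.26*g^2 + 4.62*g - 0.84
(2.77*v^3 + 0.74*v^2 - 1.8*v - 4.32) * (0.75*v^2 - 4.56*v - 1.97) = 2.0775*v^5 - 12.0762*v^4 - 10.1813*v^3 + 3.5102*v^2 + 23.2452*v + 8.5104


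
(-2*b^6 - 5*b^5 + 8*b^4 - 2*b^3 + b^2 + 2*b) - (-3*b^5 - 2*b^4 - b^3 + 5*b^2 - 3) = -2*b^6 - 2*b^5 + 10*b^4 - b^3 - 4*b^2 + 2*b + 3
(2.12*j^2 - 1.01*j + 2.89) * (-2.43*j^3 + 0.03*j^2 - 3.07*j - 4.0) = -5.1516*j^5 + 2.5179*j^4 - 13.5614*j^3 - 5.2926*j^2 - 4.8323*j - 11.56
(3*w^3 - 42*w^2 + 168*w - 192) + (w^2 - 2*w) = 3*w^3 - 41*w^2 + 166*w - 192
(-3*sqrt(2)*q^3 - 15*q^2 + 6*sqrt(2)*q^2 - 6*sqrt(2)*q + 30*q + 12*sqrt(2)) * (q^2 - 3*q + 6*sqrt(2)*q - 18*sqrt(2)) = -3*sqrt(2)*q^5 - 51*q^4 + 15*sqrt(2)*q^4 - 114*sqrt(2)*q^3 + 255*q^3 - 378*q^2 + 480*sqrt(2)*q^2 - 576*sqrt(2)*q + 360*q - 432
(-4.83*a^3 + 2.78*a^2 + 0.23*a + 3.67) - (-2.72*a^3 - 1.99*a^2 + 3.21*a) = -2.11*a^3 + 4.77*a^2 - 2.98*a + 3.67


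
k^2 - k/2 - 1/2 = (k - 1)*(k + 1/2)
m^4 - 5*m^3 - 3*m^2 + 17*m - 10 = (m - 5)*(m - 1)^2*(m + 2)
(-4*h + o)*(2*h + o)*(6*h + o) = -48*h^3 - 20*h^2*o + 4*h*o^2 + o^3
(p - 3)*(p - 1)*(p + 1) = p^3 - 3*p^2 - p + 3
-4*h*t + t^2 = t*(-4*h + t)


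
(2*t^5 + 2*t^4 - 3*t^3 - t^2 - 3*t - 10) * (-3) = -6*t^5 - 6*t^4 + 9*t^3 + 3*t^2 + 9*t + 30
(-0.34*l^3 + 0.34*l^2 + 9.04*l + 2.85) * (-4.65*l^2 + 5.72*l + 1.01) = 1.581*l^5 - 3.5258*l^4 - 40.4346*l^3 + 38.7997*l^2 + 25.4324*l + 2.8785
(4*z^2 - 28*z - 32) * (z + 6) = 4*z^3 - 4*z^2 - 200*z - 192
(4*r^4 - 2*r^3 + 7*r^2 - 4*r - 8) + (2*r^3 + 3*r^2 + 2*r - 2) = 4*r^4 + 10*r^2 - 2*r - 10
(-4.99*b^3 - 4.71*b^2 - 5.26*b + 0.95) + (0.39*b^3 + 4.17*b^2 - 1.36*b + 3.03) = -4.6*b^3 - 0.54*b^2 - 6.62*b + 3.98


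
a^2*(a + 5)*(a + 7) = a^4 + 12*a^3 + 35*a^2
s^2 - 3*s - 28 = (s - 7)*(s + 4)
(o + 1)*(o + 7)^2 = o^3 + 15*o^2 + 63*o + 49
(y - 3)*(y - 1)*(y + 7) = y^3 + 3*y^2 - 25*y + 21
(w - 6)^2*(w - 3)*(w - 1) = w^4 - 16*w^3 + 87*w^2 - 180*w + 108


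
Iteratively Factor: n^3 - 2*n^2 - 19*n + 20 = (n - 5)*(n^2 + 3*n - 4) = (n - 5)*(n + 4)*(n - 1)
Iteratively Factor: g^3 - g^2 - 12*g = (g)*(g^2 - g - 12) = g*(g - 4)*(g + 3)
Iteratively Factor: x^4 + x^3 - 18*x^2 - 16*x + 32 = (x - 1)*(x^3 + 2*x^2 - 16*x - 32) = (x - 1)*(x + 4)*(x^2 - 2*x - 8) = (x - 4)*(x - 1)*(x + 4)*(x + 2)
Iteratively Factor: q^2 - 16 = (q + 4)*(q - 4)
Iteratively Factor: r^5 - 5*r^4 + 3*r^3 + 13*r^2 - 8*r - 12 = (r - 2)*(r^4 - 3*r^3 - 3*r^2 + 7*r + 6) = (r - 2)^2*(r^3 - r^2 - 5*r - 3) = (r - 2)^2*(r + 1)*(r^2 - 2*r - 3) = (r - 2)^2*(r + 1)^2*(r - 3)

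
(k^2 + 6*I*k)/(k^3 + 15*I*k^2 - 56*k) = (k + 6*I)/(k^2 + 15*I*k - 56)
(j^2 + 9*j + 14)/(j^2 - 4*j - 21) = (j^2 + 9*j + 14)/(j^2 - 4*j - 21)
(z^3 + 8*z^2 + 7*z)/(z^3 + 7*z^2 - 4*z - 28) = z*(z + 1)/(z^2 - 4)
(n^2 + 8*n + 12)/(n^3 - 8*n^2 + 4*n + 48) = (n + 6)/(n^2 - 10*n + 24)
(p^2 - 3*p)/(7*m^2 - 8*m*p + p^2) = p*(p - 3)/(7*m^2 - 8*m*p + p^2)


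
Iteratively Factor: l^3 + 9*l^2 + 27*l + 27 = (l + 3)*(l^2 + 6*l + 9) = (l + 3)^2*(l + 3)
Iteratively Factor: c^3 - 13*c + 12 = (c + 4)*(c^2 - 4*c + 3) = (c - 3)*(c + 4)*(c - 1)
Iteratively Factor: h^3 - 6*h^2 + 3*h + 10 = (h - 2)*(h^2 - 4*h - 5) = (h - 2)*(h + 1)*(h - 5)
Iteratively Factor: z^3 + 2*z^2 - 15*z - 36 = (z + 3)*(z^2 - z - 12) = (z + 3)^2*(z - 4)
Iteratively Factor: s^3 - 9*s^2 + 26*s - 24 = (s - 3)*(s^2 - 6*s + 8) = (s - 4)*(s - 3)*(s - 2)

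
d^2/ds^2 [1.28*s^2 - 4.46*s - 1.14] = 2.56000000000000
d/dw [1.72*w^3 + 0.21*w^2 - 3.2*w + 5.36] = 5.16*w^2 + 0.42*w - 3.2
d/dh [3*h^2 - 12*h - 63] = 6*h - 12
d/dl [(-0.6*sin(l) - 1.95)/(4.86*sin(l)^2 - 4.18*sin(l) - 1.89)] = (2.916*sin(l)^2 + 18.954*sin(l) - 7.017)*cos(l)/(23.6196*sin(l)^4 - 40.6296*sin(l)^3 - 0.898400000000002*sin(l)^2 + 15.8004*sin(l) + 3.5721)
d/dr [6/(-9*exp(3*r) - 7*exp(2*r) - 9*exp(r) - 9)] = (162*exp(2*r) + 84*exp(r) + 54)*exp(r)/(9*exp(3*r) + 7*exp(2*r) + 9*exp(r) + 9)^2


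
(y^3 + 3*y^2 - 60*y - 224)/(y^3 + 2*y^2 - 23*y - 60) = (y^2 - y - 56)/(y^2 - 2*y - 15)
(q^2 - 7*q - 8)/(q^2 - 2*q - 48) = (q + 1)/(q + 6)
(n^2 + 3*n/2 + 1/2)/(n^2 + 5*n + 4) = (n + 1/2)/(n + 4)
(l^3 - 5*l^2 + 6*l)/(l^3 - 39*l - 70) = l*(-l^2 + 5*l - 6)/(-l^3 + 39*l + 70)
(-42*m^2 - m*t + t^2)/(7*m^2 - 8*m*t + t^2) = (6*m + t)/(-m + t)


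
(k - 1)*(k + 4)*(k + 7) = k^3 + 10*k^2 + 17*k - 28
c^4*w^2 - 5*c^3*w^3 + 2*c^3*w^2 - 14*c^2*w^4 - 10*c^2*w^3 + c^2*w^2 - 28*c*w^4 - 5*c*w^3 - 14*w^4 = (c - 7*w)*(c + 2*w)*(c*w + w)^2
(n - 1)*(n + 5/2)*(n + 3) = n^3 + 9*n^2/2 + 2*n - 15/2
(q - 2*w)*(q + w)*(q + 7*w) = q^3 + 6*q^2*w - 9*q*w^2 - 14*w^3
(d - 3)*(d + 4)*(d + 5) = d^3 + 6*d^2 - 7*d - 60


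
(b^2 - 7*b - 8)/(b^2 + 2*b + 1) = (b - 8)/(b + 1)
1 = 1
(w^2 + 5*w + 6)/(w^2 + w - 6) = (w + 2)/(w - 2)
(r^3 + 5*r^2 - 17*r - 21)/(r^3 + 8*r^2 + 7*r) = (r - 3)/r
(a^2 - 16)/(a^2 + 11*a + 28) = (a - 4)/(a + 7)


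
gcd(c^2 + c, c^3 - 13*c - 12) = c + 1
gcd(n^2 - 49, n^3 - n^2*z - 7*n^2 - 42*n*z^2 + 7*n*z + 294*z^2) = n - 7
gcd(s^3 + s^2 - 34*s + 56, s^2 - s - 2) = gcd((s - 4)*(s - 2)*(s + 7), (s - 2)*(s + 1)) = s - 2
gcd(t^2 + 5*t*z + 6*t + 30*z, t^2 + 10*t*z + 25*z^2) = t + 5*z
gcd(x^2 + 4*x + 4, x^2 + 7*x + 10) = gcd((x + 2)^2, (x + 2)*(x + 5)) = x + 2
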